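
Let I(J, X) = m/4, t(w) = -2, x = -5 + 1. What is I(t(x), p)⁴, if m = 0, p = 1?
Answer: 0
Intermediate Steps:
x = -4
I(J, X) = 0 (I(J, X) = 0/4 = 0*(¼) = 0)
I(t(x), p)⁴ = 0⁴ = 0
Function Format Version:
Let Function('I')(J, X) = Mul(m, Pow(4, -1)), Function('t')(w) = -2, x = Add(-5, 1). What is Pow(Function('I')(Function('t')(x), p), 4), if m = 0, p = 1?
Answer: 0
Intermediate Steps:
x = -4
Function('I')(J, X) = 0 (Function('I')(J, X) = Mul(0, Pow(4, -1)) = Mul(0, Rational(1, 4)) = 0)
Pow(Function('I')(Function('t')(x), p), 4) = Pow(0, 4) = 0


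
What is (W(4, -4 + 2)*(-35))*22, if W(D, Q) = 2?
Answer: -1540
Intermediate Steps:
(W(4, -4 + 2)*(-35))*22 = (2*(-35))*22 = -70*22 = -1540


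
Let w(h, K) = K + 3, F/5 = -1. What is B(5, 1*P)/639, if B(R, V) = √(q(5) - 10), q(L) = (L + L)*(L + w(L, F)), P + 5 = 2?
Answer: 2*√5/639 ≈ 0.0069987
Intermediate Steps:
F = -5 (F = 5*(-1) = -5)
P = -3 (P = -5 + 2 = -3)
w(h, K) = 3 + K
q(L) = 2*L*(-2 + L) (q(L) = (L + L)*(L + (3 - 5)) = (2*L)*(L - 2) = (2*L)*(-2 + L) = 2*L*(-2 + L))
B(R, V) = 2*√5 (B(R, V) = √(2*5*(-2 + 5) - 10) = √(2*5*3 - 10) = √(30 - 10) = √20 = 2*√5)
B(5, 1*P)/639 = (2*√5)/639 = (2*√5)*(1/639) = 2*√5/639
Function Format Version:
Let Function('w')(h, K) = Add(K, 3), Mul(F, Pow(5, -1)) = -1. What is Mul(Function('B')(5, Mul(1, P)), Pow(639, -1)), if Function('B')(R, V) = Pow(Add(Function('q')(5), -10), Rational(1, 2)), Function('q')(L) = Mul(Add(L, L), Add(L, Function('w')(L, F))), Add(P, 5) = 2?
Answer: Mul(Rational(2, 639), Pow(5, Rational(1, 2))) ≈ 0.0069987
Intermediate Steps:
F = -5 (F = Mul(5, -1) = -5)
P = -3 (P = Add(-5, 2) = -3)
Function('w')(h, K) = Add(3, K)
Function('q')(L) = Mul(2, L, Add(-2, L)) (Function('q')(L) = Mul(Add(L, L), Add(L, Add(3, -5))) = Mul(Mul(2, L), Add(L, -2)) = Mul(Mul(2, L), Add(-2, L)) = Mul(2, L, Add(-2, L)))
Function('B')(R, V) = Mul(2, Pow(5, Rational(1, 2))) (Function('B')(R, V) = Pow(Add(Mul(2, 5, Add(-2, 5)), -10), Rational(1, 2)) = Pow(Add(Mul(2, 5, 3), -10), Rational(1, 2)) = Pow(Add(30, -10), Rational(1, 2)) = Pow(20, Rational(1, 2)) = Mul(2, Pow(5, Rational(1, 2))))
Mul(Function('B')(5, Mul(1, P)), Pow(639, -1)) = Mul(Mul(2, Pow(5, Rational(1, 2))), Pow(639, -1)) = Mul(Mul(2, Pow(5, Rational(1, 2))), Rational(1, 639)) = Mul(Rational(2, 639), Pow(5, Rational(1, 2)))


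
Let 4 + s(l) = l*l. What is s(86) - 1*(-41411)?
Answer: 48803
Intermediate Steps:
s(l) = -4 + l**2 (s(l) = -4 + l*l = -4 + l**2)
s(86) - 1*(-41411) = (-4 + 86**2) - 1*(-41411) = (-4 + 7396) + 41411 = 7392 + 41411 = 48803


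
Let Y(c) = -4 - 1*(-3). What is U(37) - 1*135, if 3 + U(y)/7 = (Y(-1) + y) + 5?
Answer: 131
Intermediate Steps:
Y(c) = -1 (Y(c) = -4 + 3 = -1)
U(y) = 7 + 7*y (U(y) = -21 + 7*((-1 + y) + 5) = -21 + 7*(4 + y) = -21 + (28 + 7*y) = 7 + 7*y)
U(37) - 1*135 = (7 + 7*37) - 1*135 = (7 + 259) - 135 = 266 - 135 = 131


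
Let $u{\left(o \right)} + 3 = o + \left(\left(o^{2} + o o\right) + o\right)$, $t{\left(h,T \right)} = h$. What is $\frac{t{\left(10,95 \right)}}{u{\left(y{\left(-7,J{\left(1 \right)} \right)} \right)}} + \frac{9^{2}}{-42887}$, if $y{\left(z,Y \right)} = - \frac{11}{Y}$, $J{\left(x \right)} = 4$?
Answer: $\frac{3426667}{2273011} \approx 1.5075$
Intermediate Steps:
$u{\left(o \right)} = -3 + 2 o + 2 o^{2}$ ($u{\left(o \right)} = -3 + \left(o + \left(\left(o^{2} + o o\right) + o\right)\right) = -3 + \left(o + \left(\left(o^{2} + o^{2}\right) + o\right)\right) = -3 + \left(o + \left(2 o^{2} + o\right)\right) = -3 + \left(o + \left(o + 2 o^{2}\right)\right) = -3 + \left(2 o + 2 o^{2}\right) = -3 + 2 o + 2 o^{2}$)
$\frac{t{\left(10,95 \right)}}{u{\left(y{\left(-7,J{\left(1 \right)} \right)} \right)}} + \frac{9^{2}}{-42887} = \frac{10}{-3 + 2 \left(- \frac{11}{4}\right) + 2 \left(- \frac{11}{4}\right)^{2}} + \frac{9^{2}}{-42887} = \frac{10}{-3 + 2 \left(\left(-11\right) \frac{1}{4}\right) + 2 \left(\left(-11\right) \frac{1}{4}\right)^{2}} + 81 \left(- \frac{1}{42887}\right) = \frac{10}{-3 + 2 \left(- \frac{11}{4}\right) + 2 \left(- \frac{11}{4}\right)^{2}} - \frac{81}{42887} = \frac{10}{-3 - \frac{11}{2} + 2 \cdot \frac{121}{16}} - \frac{81}{42887} = \frac{10}{-3 - \frac{11}{2} + \frac{121}{8}} - \frac{81}{42887} = \frac{10}{\frac{53}{8}} - \frac{81}{42887} = 10 \cdot \frac{8}{53} - \frac{81}{42887} = \frac{80}{53} - \frac{81}{42887} = \frac{3426667}{2273011}$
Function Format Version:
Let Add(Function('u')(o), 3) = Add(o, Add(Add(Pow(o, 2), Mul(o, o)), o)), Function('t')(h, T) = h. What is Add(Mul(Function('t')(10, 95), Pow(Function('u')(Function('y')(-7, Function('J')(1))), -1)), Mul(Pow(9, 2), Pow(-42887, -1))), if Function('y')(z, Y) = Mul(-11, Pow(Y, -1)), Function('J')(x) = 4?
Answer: Rational(3426667, 2273011) ≈ 1.5075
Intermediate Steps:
Function('u')(o) = Add(-3, Mul(2, o), Mul(2, Pow(o, 2))) (Function('u')(o) = Add(-3, Add(o, Add(Add(Pow(o, 2), Mul(o, o)), o))) = Add(-3, Add(o, Add(Add(Pow(o, 2), Pow(o, 2)), o))) = Add(-3, Add(o, Add(Mul(2, Pow(o, 2)), o))) = Add(-3, Add(o, Add(o, Mul(2, Pow(o, 2))))) = Add(-3, Add(Mul(2, o), Mul(2, Pow(o, 2)))) = Add(-3, Mul(2, o), Mul(2, Pow(o, 2))))
Add(Mul(Function('t')(10, 95), Pow(Function('u')(Function('y')(-7, Function('J')(1))), -1)), Mul(Pow(9, 2), Pow(-42887, -1))) = Add(Mul(10, Pow(Add(-3, Mul(2, Mul(-11, Pow(4, -1))), Mul(2, Pow(Mul(-11, Pow(4, -1)), 2))), -1)), Mul(Pow(9, 2), Pow(-42887, -1))) = Add(Mul(10, Pow(Add(-3, Mul(2, Mul(-11, Rational(1, 4))), Mul(2, Pow(Mul(-11, Rational(1, 4)), 2))), -1)), Mul(81, Rational(-1, 42887))) = Add(Mul(10, Pow(Add(-3, Mul(2, Rational(-11, 4)), Mul(2, Pow(Rational(-11, 4), 2))), -1)), Rational(-81, 42887)) = Add(Mul(10, Pow(Add(-3, Rational(-11, 2), Mul(2, Rational(121, 16))), -1)), Rational(-81, 42887)) = Add(Mul(10, Pow(Add(-3, Rational(-11, 2), Rational(121, 8)), -1)), Rational(-81, 42887)) = Add(Mul(10, Pow(Rational(53, 8), -1)), Rational(-81, 42887)) = Add(Mul(10, Rational(8, 53)), Rational(-81, 42887)) = Add(Rational(80, 53), Rational(-81, 42887)) = Rational(3426667, 2273011)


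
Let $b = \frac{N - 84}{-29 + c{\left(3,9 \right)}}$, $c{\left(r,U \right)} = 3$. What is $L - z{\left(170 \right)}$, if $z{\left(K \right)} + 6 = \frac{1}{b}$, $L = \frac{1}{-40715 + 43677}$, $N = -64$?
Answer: $\frac{319174}{54797} \approx 5.8247$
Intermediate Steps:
$L = \frac{1}{2962} \approx 0.00033761$
$b = \frac{74}{13}$ ($b = \frac{-64 - 84}{-29 + 3} = - \frac{148}{-26} = \left(-148\right) \left(- \frac{1}{26}\right) = \frac{74}{13} \approx 5.6923$)
$z{\left(K \right)} = - \frac{431}{74}$ ($z{\left(K \right)} = -6 + \frac{1}{\frac{74}{13}} = -6 + \frac{13}{74} = - \frac{431}{74}$)
$L - z{\left(170 \right)} = \frac{1}{2962} - - \frac{431}{74} = \frac{1}{2962} + \frac{431}{74} = \frac{319174}{54797}$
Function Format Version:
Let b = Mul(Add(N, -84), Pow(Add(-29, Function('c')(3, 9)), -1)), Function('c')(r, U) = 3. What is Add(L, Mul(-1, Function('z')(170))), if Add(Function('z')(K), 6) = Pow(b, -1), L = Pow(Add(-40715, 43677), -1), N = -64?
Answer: Rational(319174, 54797) ≈ 5.8247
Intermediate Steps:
L = Rational(1, 2962) (L = Pow(2962, -1) = Rational(1, 2962) ≈ 0.00033761)
b = Rational(74, 13) (b = Mul(Add(-64, -84), Pow(Add(-29, 3), -1)) = Mul(-148, Pow(-26, -1)) = Mul(-148, Rational(-1, 26)) = Rational(74, 13) ≈ 5.6923)
Function('z')(K) = Rational(-431, 74) (Function('z')(K) = Add(-6, Pow(Rational(74, 13), -1)) = Add(-6, Rational(13, 74)) = Rational(-431, 74))
Add(L, Mul(-1, Function('z')(170))) = Add(Rational(1, 2962), Mul(-1, Rational(-431, 74))) = Add(Rational(1, 2962), Rational(431, 74)) = Rational(319174, 54797)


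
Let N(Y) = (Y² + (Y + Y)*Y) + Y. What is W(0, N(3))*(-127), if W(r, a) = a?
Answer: -3810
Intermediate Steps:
N(Y) = Y + 3*Y² (N(Y) = (Y² + (2*Y)*Y) + Y = (Y² + 2*Y²) + Y = 3*Y² + Y = Y + 3*Y²)
W(0, N(3))*(-127) = (3*(1 + 3*3))*(-127) = (3*(1 + 9))*(-127) = (3*10)*(-127) = 30*(-127) = -3810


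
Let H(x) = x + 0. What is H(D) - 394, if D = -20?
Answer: -414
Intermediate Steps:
H(x) = x
H(D) - 394 = -20 - 394 = -414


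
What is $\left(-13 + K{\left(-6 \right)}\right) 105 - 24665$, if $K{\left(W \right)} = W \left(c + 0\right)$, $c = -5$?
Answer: $-22880$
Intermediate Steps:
$K{\left(W \right)} = - 5 W$ ($K{\left(W \right)} = W \left(-5 + 0\right) = W \left(-5\right) = - 5 W$)
$\left(-13 + K{\left(-6 \right)}\right) 105 - 24665 = \left(-13 - -30\right) 105 - 24665 = \left(-13 + 30\right) 105 - 24665 = 17 \cdot 105 - 24665 = 1785 - 24665 = -22880$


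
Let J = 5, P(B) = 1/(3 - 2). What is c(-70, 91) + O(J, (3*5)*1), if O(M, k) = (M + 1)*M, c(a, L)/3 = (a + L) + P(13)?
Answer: 96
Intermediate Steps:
P(B) = 1 (P(B) = 1/1 = 1)
c(a, L) = 3 + 3*L + 3*a (c(a, L) = 3*((a + L) + 1) = 3*((L + a) + 1) = 3*(1 + L + a) = 3 + 3*L + 3*a)
O(M, k) = M*(1 + M) (O(M, k) = (1 + M)*M = M*(1 + M))
c(-70, 91) + O(J, (3*5)*1) = (3 + 3*91 + 3*(-70)) + 5*(1 + 5) = (3 + 273 - 210) + 5*6 = 66 + 30 = 96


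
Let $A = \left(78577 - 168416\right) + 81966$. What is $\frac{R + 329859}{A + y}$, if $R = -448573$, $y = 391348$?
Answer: $- \frac{118714}{383475} \approx -0.30957$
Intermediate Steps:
$A = -7873$ ($A = -89839 + 81966 = -7873$)
$\frac{R + 329859}{A + y} = \frac{-448573 + 329859}{-7873 + 391348} = - \frac{118714}{383475}$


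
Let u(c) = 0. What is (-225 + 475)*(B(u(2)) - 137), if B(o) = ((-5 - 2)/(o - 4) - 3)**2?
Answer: -270875/8 ≈ -33859.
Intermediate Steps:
B(o) = (-3 - 7/(-4 + o))**2 (B(o) = (-7/(-4 + o) - 3)**2 = (-3 - 7/(-4 + o))**2)
(-225 + 475)*(B(u(2)) - 137) = (-225 + 475)*((-5 + 3*0)**2/(-4 + 0)**2 - 137) = 250*((-5 + 0)**2/(-4)**2 - 137) = 250*((-5)**2*(1/16) - 137) = 250*(25*(1/16) - 137) = 250*(25/16 - 137) = 250*(-2167/16) = -270875/8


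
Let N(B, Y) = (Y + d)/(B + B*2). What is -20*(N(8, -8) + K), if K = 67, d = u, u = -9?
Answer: -7955/6 ≈ -1325.8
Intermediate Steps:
d = -9
N(B, Y) = (-9 + Y)/(3*B) (N(B, Y) = (Y - 9)/(B + B*2) = (-9 + Y)/(B + 2*B) = (-9 + Y)/((3*B)) = (-9 + Y)*(1/(3*B)) = (-9 + Y)/(3*B))
-20*(N(8, -8) + K) = -20*((⅓)*(-9 - 8)/8 + 67) = -20*((⅓)*(⅛)*(-17) + 67) = -20*(-17/24 + 67) = -20*1591/24 = -7955/6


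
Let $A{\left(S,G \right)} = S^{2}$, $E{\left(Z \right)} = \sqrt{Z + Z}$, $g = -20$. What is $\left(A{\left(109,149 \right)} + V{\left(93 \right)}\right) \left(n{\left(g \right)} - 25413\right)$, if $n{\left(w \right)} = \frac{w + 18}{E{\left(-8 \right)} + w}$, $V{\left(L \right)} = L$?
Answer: $- \frac{7911646877}{26} + \frac{5987 i}{26} \approx -3.0429 \cdot 10^{8} + 230.27 i$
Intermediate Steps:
$E{\left(Z \right)} = \sqrt{2} \sqrt{Z}$ ($E{\left(Z \right)} = \sqrt{2 Z} = \sqrt{2} \sqrt{Z}$)
$n{\left(w \right)} = \frac{18 + w}{w + 4 i}$ ($n{\left(w \right)} = \frac{w + 18}{\sqrt{2} \sqrt{-8} + w} = \frac{18 + w}{\sqrt{2} \cdot 2 i \sqrt{2} + w} = \frac{18 + w}{4 i + w} = \frac{18 + w}{w + 4 i}$)
$\left(A{\left(109,149 \right)} + V{\left(93 \right)}\right) \left(n{\left(g \right)} - 25413\right) = \left(109^{2} + 93\right) \left(\frac{18 - 20}{-20 + 4 i} - 25413\right) = \left(11881 + 93\right) \left(\frac{-20 - 4 i}{416} \left(-2\right) - 25413\right) = 11974 \left(- \frac{-20 - 4 i}{208} - 25413\right) = 11974 \left(-25413 - \frac{-20 - 4 i}{208}\right) = -304295262 - \frac{5987 \left(-20 - 4 i\right)}{104}$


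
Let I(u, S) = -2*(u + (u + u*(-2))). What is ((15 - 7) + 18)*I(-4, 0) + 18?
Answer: 18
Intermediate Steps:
I(u, S) = 0 (I(u, S) = -2*(u + (u - 2*u)) = -2*(u - u) = -2*0 = 0)
((15 - 7) + 18)*I(-4, 0) + 18 = ((15 - 7) + 18)*0 + 18 = (8 + 18)*0 + 18 = 26*0 + 18 = 0 + 18 = 18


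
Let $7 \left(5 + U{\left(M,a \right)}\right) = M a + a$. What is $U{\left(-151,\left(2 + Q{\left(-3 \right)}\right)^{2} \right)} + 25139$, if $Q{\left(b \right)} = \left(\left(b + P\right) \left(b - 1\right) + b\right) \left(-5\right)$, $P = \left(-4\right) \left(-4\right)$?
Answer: $- \frac{11333412}{7} \approx -1.6191 \cdot 10^{6}$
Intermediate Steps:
$P = 16$
$Q{\left(b \right)} = - 5 b - 5 \left(-1 + b\right) \left(16 + b\right)$ ($Q{\left(b \right)} = \left(\left(b + 16\right) \left(b - 1\right) + b\right) \left(-5\right) = \left(\left(16 + b\right) \left(-1 + b\right) + b\right) \left(-5\right) = \left(\left(-1 + b\right) \left(16 + b\right) + b\right) \left(-5\right) = \left(b + \left(-1 + b\right) \left(16 + b\right)\right) \left(-5\right) = - 5 b - 5 \left(-1 + b\right) \left(16 + b\right)$)
$U{\left(M,a \right)} = -5 + \frac{a}{7} + \frac{M a}{7}$ ($U{\left(M,a \right)} = -5 + \frac{M a + a}{7} = -5 + \frac{a + M a}{7} = -5 + \left(\frac{a}{7} + \frac{M a}{7}\right) = -5 + \frac{a}{7} + \frac{M a}{7}$)
$U{\left(-151,\left(2 + Q{\left(-3 \right)}\right)^{2} \right)} + 25139 = \left(-5 + \frac{\left(2 - \left(-320 + 45\right)\right)^{2}}{7} + \frac{1}{7} \left(-151\right) \left(2 - \left(-320 + 45\right)\right)^{2}\right) + 25139 = \left(-5 + \frac{\left(2 + \left(80 + 240 - 45\right)\right)^{2}}{7} + \frac{1}{7} \left(-151\right) \left(2 + \left(80 + 240 - 45\right)\right)^{2}\right) + 25139 = \left(-5 + \frac{\left(2 + 275\right)^{2}}{7} + \frac{1}{7} \left(-151\right) \left(2 + 275\right)^{2}\right) + 25139 = \left(-5 + \frac{277^{2}}{7} + \frac{1}{7} \left(-151\right) 277^{2}\right) + 25139 = \left(-5 + \frac{1}{7} \cdot 76729 + \frac{1}{7} \left(-151\right) 76729\right) + 25139 = \left(-5 + \frac{76729}{7} - \frac{11586079}{7}\right) + 25139 = - \frac{11509385}{7} + 25139 = - \frac{11333412}{7}$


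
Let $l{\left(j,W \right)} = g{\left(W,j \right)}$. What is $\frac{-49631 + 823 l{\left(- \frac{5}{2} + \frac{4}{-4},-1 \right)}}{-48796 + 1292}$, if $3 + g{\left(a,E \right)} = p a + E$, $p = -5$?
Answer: $\frac{101731}{95008} \approx 1.0708$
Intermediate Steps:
$g{\left(a,E \right)} = -3 + E - 5 a$ ($g{\left(a,E \right)} = -3 + \left(- 5 a + E\right) = -3 + \left(E - 5 a\right) = -3 + E - 5 a$)
$l{\left(j,W \right)} = -3 + j - 5 W$
$\frac{-49631 + 823 l{\left(- \frac{5}{2} + \frac{4}{-4},-1 \right)}}{-48796 + 1292} = \frac{-49631 + 823 \left(-3 + \left(- \frac{5}{2} + \frac{4}{-4}\right) - -5\right)}{-48796 + 1292} = \frac{-49631 + 823 \left(-3 + \left(\left(-5\right) \frac{1}{2} + 4 \left(- \frac{1}{4}\right)\right) + 5\right)}{-47504} = \left(-49631 + 823 \left(-3 - \frac{7}{2} + 5\right)\right) \left(- \frac{1}{47504}\right) = \left(-49631 + 823 \left(- \frac{3}{2}\right)\right) \left(- \frac{1}{47504}\right) = \left(-49631 - \frac{2469}{2}\right) \left(- \frac{1}{47504}\right) = \left(- \frac{101731}{2}\right) \left(- \frac{1}{47504}\right) = \frac{101731}{95008}$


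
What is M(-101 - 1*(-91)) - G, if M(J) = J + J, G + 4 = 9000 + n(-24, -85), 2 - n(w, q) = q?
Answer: -9103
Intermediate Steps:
n(w, q) = 2 - q
G = 9083 (G = -4 + (9000 + (2 - 1*(-85))) = -4 + (9000 + (2 + 85)) = -4 + (9000 + 87) = -4 + 9087 = 9083)
M(J) = 2*J
M(-101 - 1*(-91)) - G = 2*(-101 - 1*(-91)) - 1*9083 = 2*(-101 + 91) - 9083 = 2*(-10) - 9083 = -20 - 9083 = -9103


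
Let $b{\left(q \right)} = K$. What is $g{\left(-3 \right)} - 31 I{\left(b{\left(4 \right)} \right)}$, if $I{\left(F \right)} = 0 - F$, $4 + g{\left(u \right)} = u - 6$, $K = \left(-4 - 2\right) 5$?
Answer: $-943$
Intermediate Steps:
$K = -30$ ($K = \left(-6\right) 5 = -30$)
$g{\left(u \right)} = -10 + u$ ($g{\left(u \right)} = -4 + \left(u - 6\right) = -4 + \left(-6 + u\right) = -10 + u$)
$b{\left(q \right)} = -30$
$I{\left(F \right)} = - F$
$g{\left(-3 \right)} - 31 I{\left(b{\left(4 \right)} \right)} = \left(-10 - 3\right) - 31 \left(\left(-1\right) \left(-30\right)\right) = -13 - 930 = -943$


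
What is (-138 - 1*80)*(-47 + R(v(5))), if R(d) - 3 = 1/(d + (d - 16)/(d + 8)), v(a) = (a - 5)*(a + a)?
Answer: 9701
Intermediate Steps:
v(a) = 2*a*(-5 + a) (v(a) = (-5 + a)*(2*a) = 2*a*(-5 + a))
R(d) = 3 + 1/(d + (-16 + d)/(8 + d)) (R(d) = 3 + 1/(d + (d - 16)/(d + 8)) = 3 + 1/(d + (-16 + d)/(8 + d)))
(-138 - 1*80)*(-47 + R(v(5))) = (-138 - 1*80)*(-47 + (-40 + 3*(2*5*(-5 + 5))**2 + 28*(2*5*(-5 + 5)))/(-16 + (2*5*(-5 + 5))**2 + 9*(2*5*(-5 + 5)))) = (-138 - 80)*(-47 + (-40 + 3*(2*5*0)**2 + 28*(2*5*0))/(-16 + (2*5*0)**2 + 9*(2*5*0))) = -218*(-47 + (-40 + 3*0**2 + 28*0)/(-16 + 0**2 + 9*0)) = -218*(-47 + (-40 + 3*0 + 0)/(-16 + 0 + 0)) = -218*(-47 + (-40 + 0 + 0)/(-16)) = -218*(-47 - 1/16*(-40)) = -218*(-47 + 5/2) = -218*(-89/2) = 9701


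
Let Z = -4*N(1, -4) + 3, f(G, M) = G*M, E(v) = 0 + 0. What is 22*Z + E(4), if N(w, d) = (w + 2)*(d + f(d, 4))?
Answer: 5346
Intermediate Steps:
E(v) = 0
N(w, d) = 5*d*(2 + w) (N(w, d) = (w + 2)*(d + d*4) = (2 + w)*(d + 4*d) = (2 + w)*(5*d) = 5*d*(2 + w))
Z = 243 (Z = -20*(-4)*(2 + 1) + 3 = -20*(-4)*3 + 3 = -4*(-60) + 3 = 240 + 3 = 243)
22*Z + E(4) = 22*243 + 0 = 5346 + 0 = 5346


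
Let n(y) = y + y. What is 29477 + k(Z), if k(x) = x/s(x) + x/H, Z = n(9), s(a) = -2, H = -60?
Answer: 294677/10 ≈ 29468.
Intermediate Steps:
n(y) = 2*y
Z = 18 (Z = 2*9 = 18)
k(x) = -31*x/60 (k(x) = x/(-2) + x/(-60) = x*(-1/2) + x*(-1/60) = -x/2 - x/60 = -31*x/60)
29477 + k(Z) = 29477 - 31/60*18 = 29477 - 93/10 = 294677/10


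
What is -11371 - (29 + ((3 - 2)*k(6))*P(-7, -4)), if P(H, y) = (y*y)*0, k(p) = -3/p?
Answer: -11400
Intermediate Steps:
P(H, y) = 0 (P(H, y) = y²*0 = 0)
-11371 - (29 + ((3 - 2)*k(6))*P(-7, -4)) = -11371 - (29 + ((3 - 2)*(-3/6))*0) = -11371 - (29 + (1*(-3*⅙))*0) = -11371 - (29 + (1*(-½))*0) = -11371 - (29 - ½*0) = -11371 - (29 + 0) = -11371 - 1*29 = -11371 - 29 = -11400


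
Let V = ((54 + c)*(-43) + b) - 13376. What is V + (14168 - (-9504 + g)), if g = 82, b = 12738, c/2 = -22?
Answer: 22522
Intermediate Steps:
c = -44 (c = 2*(-22) = -44)
V = -1068 (V = ((54 - 44)*(-43) + 12738) - 13376 = (10*(-43) + 12738) - 13376 = (-430 + 12738) - 13376 = 12308 - 13376 = -1068)
V + (14168 - (-9504 + g)) = -1068 + (14168 - (-9504 + 82)) = -1068 + (14168 - 1*(-9422)) = -1068 + (14168 + 9422) = -1068 + 23590 = 22522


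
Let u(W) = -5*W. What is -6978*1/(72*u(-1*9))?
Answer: -1163/540 ≈ -2.1537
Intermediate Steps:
-6978*1/(72*u(-1*9)) = -6978/(-(-5)*9*72) = -6978/(-5*(-9)*72) = -6978/(45*72) = -6978/3240 = -6978*1/3240 = -1163/540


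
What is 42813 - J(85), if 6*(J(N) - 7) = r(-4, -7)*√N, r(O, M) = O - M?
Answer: 42806 - √85/2 ≈ 42801.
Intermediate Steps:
J(N) = 7 + √N/2 (J(N) = 7 + ((-4 - 1*(-7))*√N)/6 = 7 + ((-4 + 7)*√N)/6 = 7 + (3*√N)/6 = 7 + √N/2)
42813 - J(85) = 42813 - (7 + √85/2) = 42813 + (-7 - √85/2) = 42806 - √85/2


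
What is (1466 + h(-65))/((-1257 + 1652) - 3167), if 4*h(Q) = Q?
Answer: -1933/3696 ≈ -0.52300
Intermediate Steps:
h(Q) = Q/4
(1466 + h(-65))/((-1257 + 1652) - 3167) = (1466 + (¼)*(-65))/((-1257 + 1652) - 3167) = (1466 - 65/4)/(395 - 3167) = (5799/4)/(-2772) = (5799/4)*(-1/2772) = -1933/3696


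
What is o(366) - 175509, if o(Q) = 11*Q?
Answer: -171483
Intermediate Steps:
o(366) - 175509 = 11*366 - 175509 = 4026 - 175509 = -171483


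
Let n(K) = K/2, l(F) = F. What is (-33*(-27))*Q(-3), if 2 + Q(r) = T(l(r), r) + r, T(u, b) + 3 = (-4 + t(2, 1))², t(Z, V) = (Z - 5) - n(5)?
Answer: 293139/4 ≈ 73285.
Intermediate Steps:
n(K) = K/2 (n(K) = K*(½) = K/2)
t(Z, V) = -15/2 + Z (t(Z, V) = (Z - 5) - 5/2 = (-5 + Z) - 1*5/2 = (-5 + Z) - 5/2 = -15/2 + Z)
T(u, b) = 349/4 (T(u, b) = -3 + (-4 + (-15/2 + 2))² = -3 + (-4 - 11/2)² = -3 + (-19/2)² = -3 + 361/4 = 349/4)
Q(r) = 341/4 + r (Q(r) = -2 + (349/4 + r) = 341/4 + r)
(-33*(-27))*Q(-3) = (-33*(-27))*(341/4 - 3) = 891*(329/4) = 293139/4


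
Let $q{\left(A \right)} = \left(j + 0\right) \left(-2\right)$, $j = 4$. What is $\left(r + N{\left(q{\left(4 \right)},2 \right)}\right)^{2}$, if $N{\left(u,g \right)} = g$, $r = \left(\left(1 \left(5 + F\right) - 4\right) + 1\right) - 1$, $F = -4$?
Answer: $1$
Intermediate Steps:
$q{\left(A \right)} = -8$ ($q{\left(A \right)} = \left(4 + 0\right) \left(-2\right) = 4 \left(-2\right) = -8$)
$r = -3$ ($r = \left(\left(1 \left(5 - 4\right) - 4\right) + 1\right) - 1 = \left(\left(1 \cdot 1 - 4\right) + 1\right) - 1 = \left(\left(1 - 4\right) + 1\right) - 1 = \left(-3 + 1\right) - 1 = -2 - 1 = -3$)
$\left(r + N{\left(q{\left(4 \right)},2 \right)}\right)^{2} = \left(-3 + 2\right)^{2} = \left(-1\right)^{2} = 1$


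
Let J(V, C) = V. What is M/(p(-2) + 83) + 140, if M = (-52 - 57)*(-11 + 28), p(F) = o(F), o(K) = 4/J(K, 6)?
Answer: 9487/81 ≈ 117.12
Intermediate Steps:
o(K) = 4/K
p(F) = 4/F
M = -1853 (M = -109*17 = -1853)
M/(p(-2) + 83) + 140 = -1853/(4/(-2) + 83) + 140 = -1853/(4*(-1/2) + 83) + 140 = -1853/(-2 + 83) + 140 = -1853/81 + 140 = 9487/81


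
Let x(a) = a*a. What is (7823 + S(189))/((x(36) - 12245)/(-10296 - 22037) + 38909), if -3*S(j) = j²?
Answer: -66023986/629027823 ≈ -0.10496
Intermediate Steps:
x(a) = a²
S(j) = -j²/3
(7823 + S(189))/((x(36) - 12245)/(-10296 - 22037) + 38909) = (7823 - ⅓*189²)/((36² - 12245)/(-10296 - 22037) + 38909) = (7823 - ⅓*35721)/((1296 - 12245)/(-32333) + 38909) = (7823 - 11907)/(-10949*(-1/32333) + 38909) = -4084/(10949/32333 + 38909) = -4084/1258055646/32333 = -4084*32333/1258055646 = -66023986/629027823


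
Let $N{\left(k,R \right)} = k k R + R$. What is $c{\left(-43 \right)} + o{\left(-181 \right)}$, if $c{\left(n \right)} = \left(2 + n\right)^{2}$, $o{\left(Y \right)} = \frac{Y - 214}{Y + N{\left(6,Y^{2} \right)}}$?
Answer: $\frac{2037331261}{1211976} \approx 1681.0$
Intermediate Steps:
$N{\left(k,R \right)} = R + R k^{2}$ ($N{\left(k,R \right)} = k^{2} R + R = R k^{2} + R = R + R k^{2}$)
$o{\left(Y \right)} = \frac{-214 + Y}{Y + 37 Y^{2}}$ ($o{\left(Y \right)} = \frac{Y - 214}{Y + Y^{2} \left(1 + 6^{2}\right)} = \frac{-214 + Y}{Y + Y^{2} \left(1 + 36\right)} = \frac{-214 + Y}{Y + Y^{2} \cdot 37} = \frac{-214 + Y}{Y + 37 Y^{2}}$)
$c{\left(-43 \right)} + o{\left(-181 \right)} = \left(2 - 43\right)^{2} + \frac{-214 - 181}{\left(-181\right) \left(1 + 37 \left(-181\right)\right)} = \left(-41\right)^{2} - \frac{1}{181} \frac{1}{1 - 6697} \left(-395\right) = 1681 - \frac{1}{181} \frac{1}{-6696} \left(-395\right) = 1681 - \left(- \frac{1}{1211976}\right) \left(-395\right) = 1681 - \frac{395}{1211976} = \frac{2037331261}{1211976}$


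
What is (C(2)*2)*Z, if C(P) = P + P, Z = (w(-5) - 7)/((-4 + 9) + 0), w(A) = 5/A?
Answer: -64/5 ≈ -12.800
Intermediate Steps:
Z = -8/5 (Z = (5/(-5) - 7)/((-4 + 9) + 0) = (5*(-⅕) - 7)/(5 + 0) = (-1 - 7)/5 = -8*⅕ = -8/5 ≈ -1.6000)
C(P) = 2*P
(C(2)*2)*Z = ((2*2)*2)*(-8/5) = (4*2)*(-8/5) = 8*(-8/5) = -64/5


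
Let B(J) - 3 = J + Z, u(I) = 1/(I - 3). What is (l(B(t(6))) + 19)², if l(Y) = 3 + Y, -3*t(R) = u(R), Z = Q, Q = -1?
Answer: 46225/81 ≈ 570.68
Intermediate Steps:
u(I) = 1/(-3 + I)
Z = -1
t(R) = -1/(3*(-3 + R))
B(J) = 2 + J (B(J) = 3 + (J - 1) = 3 + (-1 + J) = 2 + J)
(l(B(t(6))) + 19)² = ((3 + (2 - 1/(-9 + 3*6))) + 19)² = ((3 + (2 - 1/(-9 + 18))) + 19)² = ((3 + (2 - 1/9)) + 19)² = ((3 + (2 - 1*⅑)) + 19)² = ((3 + (2 - ⅑)) + 19)² = ((3 + 17/9) + 19)² = (44/9 + 19)² = (215/9)² = 46225/81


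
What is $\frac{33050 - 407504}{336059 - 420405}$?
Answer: $\frac{187227}{42173} \approx 4.4395$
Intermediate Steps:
$\frac{33050 - 407504}{336059 - 420405} = - \frac{374454}{-84346} = \left(-374454\right) \left(- \frac{1}{84346}\right) = \frac{187227}{42173}$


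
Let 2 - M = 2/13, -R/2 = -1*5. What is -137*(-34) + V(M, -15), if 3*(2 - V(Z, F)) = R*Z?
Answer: 60500/13 ≈ 4653.8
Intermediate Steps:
R = 10 (R = -(-2)*5 = -2*(-5) = 10)
M = 24/13 (M = 2 - 2/13 = 24/13 ≈ 1.8462)
V(Z, F) = 2 - 10*Z/3
-137*(-34) + V(M, -15) = -137*(-34) + (2 - 10/3*24/13) = 4658 + (2 - 80/13) = 4658 - 54/13 = 60500/13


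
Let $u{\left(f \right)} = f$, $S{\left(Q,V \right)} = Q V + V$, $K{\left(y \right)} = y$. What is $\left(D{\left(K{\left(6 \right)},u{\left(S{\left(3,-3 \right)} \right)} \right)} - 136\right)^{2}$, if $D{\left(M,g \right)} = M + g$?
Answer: $20164$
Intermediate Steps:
$S{\left(Q,V \right)} = V + Q V$
$\left(D{\left(K{\left(6 \right)},u{\left(S{\left(3,-3 \right)} \right)} \right)} - 136\right)^{2} = \left(\left(6 - 3 \left(1 + 3\right)\right) - 136\right)^{2} = \left(\left(6 - 12\right) - 136\right)^{2} = \left(-6 - 136\right)^{2} = \left(-142\right)^{2} = 20164$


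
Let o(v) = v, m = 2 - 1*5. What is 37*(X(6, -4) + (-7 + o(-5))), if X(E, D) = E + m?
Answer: -333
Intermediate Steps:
m = -3 (m = 2 - 5 = -3)
X(E, D) = -3 + E (X(E, D) = E - 3 = -3 + E)
37*(X(6, -4) + (-7 + o(-5))) = 37*((-3 + 6) + (-7 - 5)) = 37*(3 - 12) = 37*(-9) = -333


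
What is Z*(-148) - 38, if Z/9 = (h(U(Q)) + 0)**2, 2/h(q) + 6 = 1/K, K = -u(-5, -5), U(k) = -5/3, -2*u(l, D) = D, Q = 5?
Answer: -10757/64 ≈ -168.08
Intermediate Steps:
u(l, D) = -D/2
U(k) = -5/3 (U(k) = -5*1/3 = -5/3)
K = -5/2 (K = -(-1)*(-5)/2 = -1*5/2 = -5/2 ≈ -2.5000)
h(q) = -5/16 (h(q) = 2/(-6 + 1/(-5/2)) = 2/(-6 - 2/5) = 2/(-32/5) = 2*(-5/32) = -5/16)
Z = 225/256 (Z = 9*(-5/16 + 0)**2 = 9*(-5/16)**2 = 9*(25/256) = 225/256 ≈ 0.87891)
Z*(-148) - 38 = (225/256)*(-148) - 38 = -8325/64 - 38 = -10757/64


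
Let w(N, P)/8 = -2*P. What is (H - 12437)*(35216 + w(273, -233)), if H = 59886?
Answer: 1847853856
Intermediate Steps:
w(N, P) = -16*P (w(N, P) = 8*(-2*P) = -16*P)
(H - 12437)*(35216 + w(273, -233)) = (59886 - 12437)*(35216 - 16*(-233)) = 47449*(35216 + 3728) = 47449*38944 = 1847853856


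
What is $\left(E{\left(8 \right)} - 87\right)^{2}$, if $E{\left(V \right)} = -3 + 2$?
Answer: $7744$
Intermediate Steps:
$E{\left(V \right)} = -1$
$\left(E{\left(8 \right)} - 87\right)^{2} = \left(-1 - 87\right)^{2} = \left(-88\right)^{2} = 7744$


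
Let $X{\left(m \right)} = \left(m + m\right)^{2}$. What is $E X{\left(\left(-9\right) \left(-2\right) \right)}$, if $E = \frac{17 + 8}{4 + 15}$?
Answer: $\frac{32400}{19} \approx 1705.3$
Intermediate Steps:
$X{\left(m \right)} = 4 m^{2}$ ($X{\left(m \right)} = \left(2 m\right)^{2} = 4 m^{2}$)
$E = \frac{25}{19} \approx 1.3158$
$E X{\left(\left(-9\right) \left(-2\right) \right)} = \frac{25 \cdot 4 \left(\left(-9\right) \left(-2\right)\right)^{2}}{19} = \frac{25 \cdot 4 \cdot 18^{2}}{19} = \frac{25 \cdot 4 \cdot 324}{19} = \frac{25}{19} \cdot 1296 = \frac{32400}{19}$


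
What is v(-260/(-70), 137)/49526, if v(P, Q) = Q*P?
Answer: 1781/173341 ≈ 0.010275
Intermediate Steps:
v(P, Q) = P*Q
v(-260/(-70), 137)/49526 = (-260/(-70)*137)/49526 = (-260*(-1/70)*137)*(1/49526) = ((26/7)*137)*(1/49526) = (3562/7)*(1/49526) = 1781/173341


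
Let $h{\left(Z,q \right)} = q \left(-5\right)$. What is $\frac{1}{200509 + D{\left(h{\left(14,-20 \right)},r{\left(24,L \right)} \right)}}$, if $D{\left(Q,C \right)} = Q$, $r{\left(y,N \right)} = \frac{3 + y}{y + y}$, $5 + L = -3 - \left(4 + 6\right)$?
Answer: $\frac{1}{200609} \approx 4.9848 \cdot 10^{-6}$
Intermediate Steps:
$h{\left(Z,q \right)} = - 5 q$
$L = -18$ ($L = -5 - 13 = -18$)
$r{\left(y,N \right)} = \frac{3 + y}{2 y}$
$\frac{1}{200509 + D{\left(h{\left(14,-20 \right)},r{\left(24,L \right)} \right)}} = \frac{1}{200509 - -100} = \frac{1}{200509 + 100} = \frac{1}{200609}$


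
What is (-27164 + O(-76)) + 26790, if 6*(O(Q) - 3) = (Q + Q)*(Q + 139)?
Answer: -1967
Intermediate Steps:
O(Q) = 3 + Q*(139 + Q)/3 (O(Q) = 3 + ((Q + Q)*(Q + 139))/6 = 3 + ((2*Q)*(139 + Q))/6 = 3 + (2*Q*(139 + Q))/6 = 3 + Q*(139 + Q)/3)
(-27164 + O(-76)) + 26790 = (-27164 + (3 + (⅓)*(-76)² + (139/3)*(-76))) + 26790 = (-27164 + (3 + (⅓)*5776 - 10564/3)) + 26790 = (-27164 + (3 + 5776/3 - 10564/3)) + 26790 = (-27164 - 1593) + 26790 = -28757 + 26790 = -1967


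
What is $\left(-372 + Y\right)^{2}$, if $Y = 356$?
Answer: $256$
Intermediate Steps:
$\left(-372 + Y\right)^{2} = \left(-372 + 356\right)^{2} = \left(-16\right)^{2} = 256$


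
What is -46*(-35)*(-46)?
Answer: -74060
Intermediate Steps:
-46*(-35)*(-46) = 1610*(-46) = -74060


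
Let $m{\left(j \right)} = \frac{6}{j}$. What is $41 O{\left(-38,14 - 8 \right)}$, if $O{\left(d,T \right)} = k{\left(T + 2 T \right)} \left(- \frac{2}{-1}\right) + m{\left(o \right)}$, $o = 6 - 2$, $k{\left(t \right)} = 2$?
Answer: $\frac{451}{2} \approx 225.5$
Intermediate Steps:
$o = 4$
$O{\left(d,T \right)} = \frac{11}{2}$ ($O{\left(d,T \right)} = 2 \left(- \frac{2}{-1}\right) + \frac{6}{4} = 2 \left(\left(-2\right) \left(-1\right)\right) + 6 \cdot \frac{1}{4} = 2 \cdot 2 + \frac{3}{2} = 4 + \frac{3}{2} = \frac{11}{2}$)
$41 O{\left(-38,14 - 8 \right)} = 41 \cdot \frac{11}{2} = \frac{451}{2}$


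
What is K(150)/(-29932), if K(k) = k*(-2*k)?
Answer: 11250/7483 ≈ 1.5034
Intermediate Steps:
K(k) = -2*k²
K(150)/(-29932) = -2*150²/(-29932) = -2*22500*(-1/29932) = -45000*(-1/29932) = 11250/7483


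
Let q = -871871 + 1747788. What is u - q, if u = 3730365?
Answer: 2854448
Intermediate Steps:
q = 875917
u - q = 3730365 - 1*875917 = 3730365 - 875917 = 2854448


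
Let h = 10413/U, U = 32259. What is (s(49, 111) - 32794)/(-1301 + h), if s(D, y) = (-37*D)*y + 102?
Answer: 2515503055/13986182 ≈ 179.86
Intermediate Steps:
h = 3471/10753 (h = 10413/32259 = 10413*(1/32259) = 3471/10753 ≈ 0.32279)
s(D, y) = 102 - 37*D*y (s(D, y) = -37*D*y + 102 = 102 - 37*D*y)
(s(49, 111) - 32794)/(-1301 + h) = ((102 - 37*49*111) - 32794)/(-1301 + 3471/10753) = ((102 - 201243) - 32794)/(-13986182/10753) = (-201141 - 32794)*(-10753/13986182) = -233935*(-10753/13986182) = 2515503055/13986182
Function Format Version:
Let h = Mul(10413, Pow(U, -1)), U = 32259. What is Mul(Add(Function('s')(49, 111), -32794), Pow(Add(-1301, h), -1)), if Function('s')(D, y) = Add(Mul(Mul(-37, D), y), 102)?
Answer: Rational(2515503055, 13986182) ≈ 179.86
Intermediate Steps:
h = Rational(3471, 10753) (h = Mul(10413, Pow(32259, -1)) = Mul(10413, Rational(1, 32259)) = Rational(3471, 10753) ≈ 0.32279)
Function('s')(D, y) = Add(102, Mul(-37, D, y)) (Function('s')(D, y) = Add(Mul(-37, D, y), 102) = Add(102, Mul(-37, D, y)))
Mul(Add(Function('s')(49, 111), -32794), Pow(Add(-1301, h), -1)) = Mul(Add(Add(102, Mul(-37, 49, 111)), -32794), Pow(Add(-1301, Rational(3471, 10753)), -1)) = Mul(Add(Add(102, -201243), -32794), Pow(Rational(-13986182, 10753), -1)) = Mul(Add(-201141, -32794), Rational(-10753, 13986182)) = Mul(-233935, Rational(-10753, 13986182)) = Rational(2515503055, 13986182)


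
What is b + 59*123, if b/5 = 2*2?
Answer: 7277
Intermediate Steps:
b = 20 (b = 5*(2*2) = 5*4 = 20)
b + 59*123 = 20 + 59*123 = 20 + 7257 = 7277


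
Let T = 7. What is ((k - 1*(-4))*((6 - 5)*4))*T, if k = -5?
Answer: -28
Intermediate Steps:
((k - 1*(-4))*((6 - 5)*4))*T = ((-5 - 1*(-4))*((6 - 5)*4))*7 = ((-5 + 4)*(1*4))*7 = -1*4*7 = -4*7 = -28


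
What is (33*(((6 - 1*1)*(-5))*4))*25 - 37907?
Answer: -120407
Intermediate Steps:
(33*(((6 - 1*1)*(-5))*4))*25 - 37907 = (33*(((6 - 1)*(-5))*4))*25 - 37907 = (33*((5*(-5))*4))*25 - 37907 = (33*(-25*4))*25 - 37907 = (33*(-100))*25 - 37907 = -3300*25 - 37907 = -82500 - 37907 = -120407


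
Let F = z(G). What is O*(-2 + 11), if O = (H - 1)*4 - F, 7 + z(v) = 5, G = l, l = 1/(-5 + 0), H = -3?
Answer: -126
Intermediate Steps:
l = -⅕ (l = 1/(-5) = -⅕ ≈ -0.20000)
G = -⅕ ≈ -0.20000
z(v) = -2 (z(v) = -7 + 5 = -2)
F = -2
O = -14 (O = (-3 - 1)*4 - 1*(-2) = -4*4 + 2 = -16 + 2 = -14)
O*(-2 + 11) = -14*(-2 + 11) = -14*9 = -126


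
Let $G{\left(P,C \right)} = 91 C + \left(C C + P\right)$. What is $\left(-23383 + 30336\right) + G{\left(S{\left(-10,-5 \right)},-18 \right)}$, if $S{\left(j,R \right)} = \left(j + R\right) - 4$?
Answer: $5620$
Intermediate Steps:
$S{\left(j,R \right)} = -4 + R + j$ ($S{\left(j,R \right)} = \left(R + j\right) - 4 = -4 + R + j$)
$G{\left(P,C \right)} = P + C^{2} + 91 C$ ($G{\left(P,C \right)} = 91 C + \left(C^{2} + P\right) = 91 C + \left(P + C^{2}\right) = P + C^{2} + 91 C$)
$\left(-23383 + 30336\right) + G{\left(S{\left(-10,-5 \right)},-18 \right)} = \left(-23383 + 30336\right) + \left(\left(-4 - 5 - 10\right) + \left(-18\right)^{2} + 91 \left(-18\right)\right) = 6953 - 1333 = 5620$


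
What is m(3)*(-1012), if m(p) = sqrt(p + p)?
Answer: -1012*sqrt(6) ≈ -2478.9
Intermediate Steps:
m(p) = sqrt(2)*sqrt(p) (m(p) = sqrt(2*p) = sqrt(2)*sqrt(p))
m(3)*(-1012) = (sqrt(2)*sqrt(3))*(-1012) = sqrt(6)*(-1012) = -1012*sqrt(6)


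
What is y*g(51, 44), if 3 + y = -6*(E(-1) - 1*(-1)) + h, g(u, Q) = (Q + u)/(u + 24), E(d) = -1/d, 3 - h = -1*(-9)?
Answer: -133/5 ≈ -26.600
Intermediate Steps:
h = -6 (h = 3 - (-1)*(-9) = 3 - 1*9 = 3 - 9 = -6)
g(u, Q) = (Q + u)/(24 + u)
y = -21 (y = -3 + (-6*(-1/(-1) - 1*(-1)) - 6) = -3 + (-6*(-1*(-1) + 1) - 6) = -3 + (-6*(1 + 1) - 6) = -3 + (-6*2 - 6) = -3 + (-12 - 6) = -3 - 18 = -21)
y*g(51, 44) = -21*(44 + 51)/(24 + 51) = -21*95/75 = -7*95/25 = -21*19/15 = -133/5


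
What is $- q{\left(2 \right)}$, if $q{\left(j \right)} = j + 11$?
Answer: $-13$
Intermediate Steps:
$q{\left(j \right)} = 11 + j$
$- q{\left(2 \right)} = - (11 + 2) = \left(-1\right) 13 = -13$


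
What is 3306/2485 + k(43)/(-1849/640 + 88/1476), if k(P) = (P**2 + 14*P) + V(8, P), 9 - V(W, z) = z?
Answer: -1416225746694/1660479485 ≈ -852.90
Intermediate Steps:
V(W, z) = 9 - z
k(P) = 9 + P**2 + 13*P (k(P) = (P**2 + 14*P) + (9 - P) = 9 + P**2 + 13*P)
3306/2485 + k(43)/(-1849/640 + 88/1476) = 3306/2485 + (9 + 43**2 + 13*43)/(-1849/640 + 88/1476) = 3306*(1/2485) + (9 + 1849 + 559)/(-1849*1/640 + 88*(1/1476)) = 3306/2485 + 2417/(-1849/640 + 22/369) = 3306/2485 + 2417/(-668201/236160) = 3306/2485 + 2417*(-236160/668201) = 3306/2485 - 570798720/668201 = -1416225746694/1660479485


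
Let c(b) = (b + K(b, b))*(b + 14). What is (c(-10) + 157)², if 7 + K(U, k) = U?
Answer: 2401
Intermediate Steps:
K(U, k) = -7 + U
c(b) = (-7 + 2*b)*(14 + b) (c(b) = (b + (-7 + b))*(b + 14) = (-7 + 2*b)*(14 + b))
(c(-10) + 157)² = ((-98 + 2*(-10)² + 21*(-10)) + 157)² = ((-98 + 2*100 - 210) + 157)² = ((-98 + 200 - 210) + 157)² = (-108 + 157)² = 49² = 2401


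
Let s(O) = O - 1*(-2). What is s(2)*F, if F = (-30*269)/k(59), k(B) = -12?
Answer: 2690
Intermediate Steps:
F = 1345/2 (F = -30*269/(-12) = -8070*(-1/12) = 1345/2 ≈ 672.50)
s(O) = 2 + O (s(O) = O + 2 = 2 + O)
s(2)*F = (2 + 2)*(1345/2) = 4*(1345/2) = 2690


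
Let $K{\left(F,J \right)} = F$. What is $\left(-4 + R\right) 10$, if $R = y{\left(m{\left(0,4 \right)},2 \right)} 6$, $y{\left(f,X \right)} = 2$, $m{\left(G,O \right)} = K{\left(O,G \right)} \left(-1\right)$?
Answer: $80$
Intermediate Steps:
$m{\left(G,O \right)} = - O$ ($m{\left(G,O \right)} = O \left(-1\right) = - O$)
$R = 12$ ($R = 2 \cdot 6 = 12$)
$\left(-4 + R\right) 10 = \left(-4 + 12\right) 10 = 8 \cdot 10 = 80$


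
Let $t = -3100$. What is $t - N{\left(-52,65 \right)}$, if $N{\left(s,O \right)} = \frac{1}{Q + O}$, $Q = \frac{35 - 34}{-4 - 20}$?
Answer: $- \frac{4832924}{1559} \approx -3100.0$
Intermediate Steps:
$Q = - \frac{1}{24}$ ($Q = 1 \frac{1}{-24} = 1 \left(- \frac{1}{24}\right) = - \frac{1}{24} \approx -0.041667$)
$N{\left(s,O \right)} = \frac{1}{- \frac{1}{24} + O}$
$t - N{\left(-52,65 \right)} = -3100 - \frac{24}{-1 + 24 \cdot 65} = -3100 - \frac{24}{-1 + 1560} = -3100 - \frac{24}{1559} = - \frac{4832924}{1559}$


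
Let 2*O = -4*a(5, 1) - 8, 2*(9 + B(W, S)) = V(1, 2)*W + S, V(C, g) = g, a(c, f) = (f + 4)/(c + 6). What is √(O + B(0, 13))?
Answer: I*√3586/22 ≈ 2.722*I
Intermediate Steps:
a(c, f) = (4 + f)/(6 + c)
B(W, S) = -9 + W + S/2 (B(W, S) = -9 + (2*W + S)/2 = -9 + (S + 2*W)/2 = -9 + (W + S/2) = -9 + W + S/2)
O = -54/11 (O = (-4*(4 + 1)/(6 + 5) - 8)/2 = (-4*5/11 - 8)/2 = (-20/11 - 8)/2 = (½)*(-108/11) = -54/11 ≈ -4.9091)
√(O + B(0, 13)) = √(-54/11 + (-9 + 0 + (½)*13)) = √(-54/11 + (-9 + 0 + 13/2)) = √(-54/11 - 5/2) = √(-163/22) = I*√3586/22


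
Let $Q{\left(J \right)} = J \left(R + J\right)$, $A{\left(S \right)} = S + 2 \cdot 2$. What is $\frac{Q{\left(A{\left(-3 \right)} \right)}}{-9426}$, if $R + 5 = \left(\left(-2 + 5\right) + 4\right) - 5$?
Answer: $\frac{1}{4713} \approx 0.00021218$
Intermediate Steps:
$A{\left(S \right)} = 4 + S$ ($A{\left(S \right)} = S + 4 = 4 + S$)
$R = -3$ ($R = -5 + \left(\left(\left(-2 + 5\right) + 4\right) - 5\right) = -5 + \left(\left(3 + 4\right) - 5\right) = -5 + \left(7 - 5\right) = -5 + 2 = -3$)
$Q{\left(J \right)} = J \left(-3 + J\right)$
$\frac{Q{\left(A{\left(-3 \right)} \right)}}{-9426} = \frac{\left(4 - 3\right) \left(-3 + \left(4 - 3\right)\right)}{-9426} = 1 \left(-3 + 1\right) \left(- \frac{1}{9426}\right) = 1 \left(-2\right) \left(- \frac{1}{9426}\right) = \left(-2\right) \left(- \frac{1}{9426}\right) = \frac{1}{4713}$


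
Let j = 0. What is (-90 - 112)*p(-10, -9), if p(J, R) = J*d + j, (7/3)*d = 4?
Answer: 24240/7 ≈ 3462.9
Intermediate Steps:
d = 12/7 (d = (3/7)*4 = 12/7 ≈ 1.7143)
p(J, R) = 12*J/7 (p(J, R) = J*(12/7) + 0 = 12*J/7 + 0 = 12*J/7)
(-90 - 112)*p(-10, -9) = (-90 - 112)*((12/7)*(-10)) = -202*(-120/7) = 24240/7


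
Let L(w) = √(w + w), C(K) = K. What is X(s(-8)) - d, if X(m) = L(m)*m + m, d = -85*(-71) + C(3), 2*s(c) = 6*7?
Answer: -6017 + 21*√42 ≈ -5880.9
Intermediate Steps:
s(c) = 21 (s(c) = (6*7)/2 = (½)*42 = 21)
d = 6038 (d = -85*(-71) + 3 = 6035 + 3 = 6038)
L(w) = √2*√w (L(w) = √(2*w) = √2*√w)
X(m) = m + √2*m^(3/2) (X(m) = (√2*√m)*m + m = √2*m^(3/2) + m = m + √2*m^(3/2))
X(s(-8)) - d = (21 + √2*21^(3/2)) - 1*6038 = (21 + √2*(21*√21)) - 6038 = (21 + 21*√42) - 6038 = -6017 + 21*√42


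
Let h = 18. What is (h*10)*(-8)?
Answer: -1440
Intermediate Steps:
(h*10)*(-8) = (18*10)*(-8) = 180*(-8) = -1440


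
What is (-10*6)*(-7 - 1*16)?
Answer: 1380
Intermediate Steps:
(-10*6)*(-7 - 1*16) = -60*(-7 - 16) = -60*(-23) = 1380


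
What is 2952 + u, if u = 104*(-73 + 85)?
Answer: 4200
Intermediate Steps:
u = 1248 (u = 104*12 = 1248)
2952 + u = 2952 + 1248 = 4200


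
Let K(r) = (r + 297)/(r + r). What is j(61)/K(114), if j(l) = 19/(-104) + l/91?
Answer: 6745/24934 ≈ 0.27051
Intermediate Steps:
j(l) = -19/104 + l/91 (j(l) = 19*(-1/104) + l*(1/91) = -19/104 + l/91)
K(r) = (297 + r)/(2*r) (K(r) = (297 + r)/((2*r)) = (297 + r)*(1/(2*r)) = (297 + r)/(2*r))
j(61)/K(114) = (-19/104 + (1/91)*61)/(((½)*(297 + 114)/114)) = (-19/104 + 61/91)/(((½)*(1/114)*411)) = 355/(728*(137/76)) = (355/728)*(76/137) = 6745/24934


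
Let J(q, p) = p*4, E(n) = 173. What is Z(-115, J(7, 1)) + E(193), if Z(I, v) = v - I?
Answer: 292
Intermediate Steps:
J(q, p) = 4*p
Z(-115, J(7, 1)) + E(193) = (4*1 - 1*(-115)) + 173 = (4 + 115) + 173 = 119 + 173 = 292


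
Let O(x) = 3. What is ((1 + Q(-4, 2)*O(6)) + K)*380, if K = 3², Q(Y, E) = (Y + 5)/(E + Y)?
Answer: 3230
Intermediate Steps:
Q(Y, E) = (5 + Y)/(E + Y)
K = 9
((1 + Q(-4, 2)*O(6)) + K)*380 = ((1 + ((5 - 4)/(2 - 4))*3) + 9)*380 = ((1 + (1/(-2))*3) + 9)*380 = ((1 - ½*1*3) + 9)*380 = ((1 - ½*3) + 9)*380 = ((1 - 3/2) + 9)*380 = (-½ + 9)*380 = (17/2)*380 = 3230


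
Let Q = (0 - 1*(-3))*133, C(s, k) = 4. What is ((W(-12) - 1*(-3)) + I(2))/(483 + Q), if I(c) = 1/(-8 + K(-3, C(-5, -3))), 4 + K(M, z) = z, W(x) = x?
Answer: -73/7056 ≈ -0.010346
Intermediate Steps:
K(M, z) = -4 + z
Q = 399 (Q = (0 + 3)*133 = 3*133 = 399)
I(c) = -⅛ (I(c) = 1/(-8 + (-4 + 4)) = 1/(-8 + 0) = 1/(-8) = -⅛)
((W(-12) - 1*(-3)) + I(2))/(483 + Q) = ((-12 - 1*(-3)) - ⅛)/(483 + 399) = ((-12 + 3) - ⅛)/882 = (-9 - ⅛)*(1/882) = -73/8*1/882 = -73/7056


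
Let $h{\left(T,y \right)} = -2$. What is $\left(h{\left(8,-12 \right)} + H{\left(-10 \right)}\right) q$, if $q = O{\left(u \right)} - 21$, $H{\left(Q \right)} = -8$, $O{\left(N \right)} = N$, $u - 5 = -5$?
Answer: $210$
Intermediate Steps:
$u = 0$ ($u = 5 - 5 = 0$)
$q = -21$ ($q = 0 - 21 = -21$)
$\left(h{\left(8,-12 \right)} + H{\left(-10 \right)}\right) q = \left(-2 - 8\right) \left(-21\right) = \left(-10\right) \left(-21\right) = 210$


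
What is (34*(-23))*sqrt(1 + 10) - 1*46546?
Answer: -46546 - 782*sqrt(11) ≈ -49140.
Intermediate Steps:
(34*(-23))*sqrt(1 + 10) - 1*46546 = -782*sqrt(11) - 46546 = -46546 - 782*sqrt(11)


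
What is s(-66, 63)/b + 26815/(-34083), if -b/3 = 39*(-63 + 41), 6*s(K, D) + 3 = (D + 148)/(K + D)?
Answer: -3156290/3987711 ≈ -0.79150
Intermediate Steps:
s(K, D) = -½ + (148 + D)/(6*(D + K)) (s(K, D) = -½ + ((D + 148)/(K + D))/6 = -½ + ((148 + D)/(D + K))/6 = -½ + (148 + D)/(6*(D + K)))
b = 2574 (b = -117*(-63 + 41) = -117*(-22) = -3*(-858) = 2574)
s(-66, 63)/b + 26815/(-34083) = ((74/3 - ½*(-66) - ⅓*63)/(63 - 66))/2574 + 26815/(-34083) = ((74/3 + 33 - 21)/(-3))*(1/2574) + 26815*(-1/34083) = -⅓*110/3*(1/2574) - 26815/34083 = -110/9*1/2574 - 26815/34083 = -5/1053 - 26815/34083 = -3156290/3987711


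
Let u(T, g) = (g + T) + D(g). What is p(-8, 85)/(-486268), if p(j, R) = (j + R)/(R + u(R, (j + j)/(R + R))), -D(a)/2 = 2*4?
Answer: -385/374197528 ≈ -1.0289e-6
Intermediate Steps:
D(a) = -16 (D(a) = -4*4 = -2*8 = -16)
u(T, g) = -16 + T + g (u(T, g) = (g + T) - 16 = (T + g) - 16 = -16 + T + g)
p(j, R) = (R + j)/(-16 + 2*R + j/R) (p(j, R) = (j + R)/(R + (-16 + R + (j + j)/(R + R))) = (R + j)/(R + (-16 + R + (2*j)/((2*R)))) = (R + j)/(R + (-16 + R + (2*j)*(1/(2*R)))) = (R + j)/(R + (-16 + R + j/R)) = (R + j)/(-16 + 2*R + j/R))
p(-8, 85)/(-486268) = (85*(85 - 8)/(-8 + 85² + 85*(-16 + 85)))/(-486268) = (85*77/(-8 + 7225 + 85*69))*(-1/486268) = (85*77/(-8 + 7225 + 5865))*(-1/486268) = (85*77/13082)*(-1/486268) = (85*(1/13082)*77)*(-1/486268) = (6545/13082)*(-1/486268) = -385/374197528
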